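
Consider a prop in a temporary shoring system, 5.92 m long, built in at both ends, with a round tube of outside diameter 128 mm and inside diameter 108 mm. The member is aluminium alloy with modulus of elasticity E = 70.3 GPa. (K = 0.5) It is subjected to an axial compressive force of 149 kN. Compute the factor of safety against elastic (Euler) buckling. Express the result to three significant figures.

n ≈ 3.45

d_o = 128 mm, d_i = 108 mm
I = π(d_o⁴ − d_i⁴)/64 = π(128⁴ − 108.0⁴)/64 = 6.499×10^6 mm⁴
I = 6.499×10^6 mm⁴ = 6.499×10^-6 m⁴
Effective length L_e = K·L = 0.5 × 5.92 = 2.960 m
P_cr = π²EI / L_e² = π² × 70.3×10⁹ × 6.499×10^-6 / 2.960² = 5.146×10^5 N
Factor of safety n = P_cr / P = 514.62 / 149 = 3.45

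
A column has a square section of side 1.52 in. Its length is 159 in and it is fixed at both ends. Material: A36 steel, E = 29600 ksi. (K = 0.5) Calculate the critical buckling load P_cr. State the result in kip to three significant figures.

P_cr ≈ 20.6 kip

I = a⁴/12 = 1.52⁴/12 = 0.4448 in⁴
Effective length L_e = K·L = 0.5 × 159 = 79.50 in
P_cr = π²EI / L_e² = π² × 29600×10³ × 0.4448 / 79.50² = 2.056×10^4 lb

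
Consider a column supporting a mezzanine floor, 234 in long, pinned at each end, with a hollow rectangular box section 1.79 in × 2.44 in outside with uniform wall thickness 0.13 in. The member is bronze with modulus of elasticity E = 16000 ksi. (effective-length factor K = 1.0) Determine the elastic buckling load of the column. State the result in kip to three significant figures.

P_cr ≈ 1.49 kip

Inner dimensions: h_i = 2.44 − 2×0.13 = 2.180 in, b_i = 1.79 − 2×0.13 = 1.530 in
Weak-axis I_min = (h_o·b_o³ − h_i·b_i³)/12 with b_o = 1.79, b_i = 1.530 in (shorter outer/inner sides).
I_min = (2.44×1.79³ − 2.180×1.530³)/12 = 0.5155 in⁴
Effective length L_e = K·L = 1 × 234 = 234.0 in
P_cr = π²EI / L_e² = π² × 16000×10³ × 0.5155 / 234.0² = 1.487×10^3 lb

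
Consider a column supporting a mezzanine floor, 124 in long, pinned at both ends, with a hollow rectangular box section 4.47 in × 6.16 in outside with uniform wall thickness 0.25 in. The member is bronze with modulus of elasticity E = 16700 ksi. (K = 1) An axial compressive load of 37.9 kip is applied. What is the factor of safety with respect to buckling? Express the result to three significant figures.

Inner dimensions: h_i = 6.16 − 2×0.25 = 5.660 in, b_i = 4.47 − 2×0.25 = 3.970 in
Weak-axis I_min = (h_o·b_o³ − h_i·b_i³)/12 with b_o = 4.47, b_i = 3.970 in (shorter outer/inner sides).
I_min = (6.16×4.47³ − 5.660×3.970³)/12 = 16.34 in⁴
Effective length L_e = K·L = 1 × 124 = 124.0 in
P_cr = π²EI / L_e² = π² × 16700×10³ × 16.34 / 124.0² = 1.751×10^5 lb
Factor of safety n = P_cr / P = 175.11 / 37.9 = 4.62

n ≈ 4.62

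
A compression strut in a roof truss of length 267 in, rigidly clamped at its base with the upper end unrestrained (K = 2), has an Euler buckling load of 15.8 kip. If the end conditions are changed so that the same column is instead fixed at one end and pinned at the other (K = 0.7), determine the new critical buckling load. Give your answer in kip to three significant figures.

P_cr ∝ 1/K², so P_cr,new = P_cr,old × (K_old/K_new)² = 15.8 × (2/0.7)²
= 15.8 × 8.163 = 129 kip

P_cr ≈ 129 kip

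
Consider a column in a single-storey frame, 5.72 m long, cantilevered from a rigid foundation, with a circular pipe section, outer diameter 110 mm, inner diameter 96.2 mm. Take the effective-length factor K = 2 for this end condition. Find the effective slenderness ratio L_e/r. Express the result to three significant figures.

d_o = 110 mm, d_i = 96.2 mm
I = π(d_o⁴ − d_i⁴)/64 = π(110⁴ − 96.20⁴)/64 = 2.983×10^6 mm⁴
A = 2.235×10^3 mm²;  r_min = √(I/A) = √(2.983×10^6/2.235×10^3) = 36.53 mm
L_e = K·L = 2 × 5.72 m = 11.44 m = 11440 mm
λ = L_e / r_min = 11440 / 36.53 = 313

λ ≈ 313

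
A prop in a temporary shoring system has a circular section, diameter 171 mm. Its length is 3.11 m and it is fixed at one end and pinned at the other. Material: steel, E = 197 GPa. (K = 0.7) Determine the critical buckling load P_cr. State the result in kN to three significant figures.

P_cr ≈ 17200 kN

I = πd⁴/64 = π×171⁴/64 = 4.197×10^7 mm⁴
I = 4.197×10^7 mm⁴ = 4.197×10^-5 m⁴
Effective length L_e = K·L = 0.7 × 3.11 = 2.177 m
P_cr = π²EI / L_e² = π² × 197×10⁹ × 4.197×10^-5 / 2.177² = 1.722×10^7 N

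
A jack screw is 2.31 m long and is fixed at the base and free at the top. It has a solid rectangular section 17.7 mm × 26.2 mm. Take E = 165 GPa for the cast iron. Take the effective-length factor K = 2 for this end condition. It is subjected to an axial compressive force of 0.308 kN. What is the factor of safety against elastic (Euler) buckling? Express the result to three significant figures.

Buckling occurs about the weak axis: I_min = h·b³/12 with b = 17.7 mm (the shorter side).
I_min = 26.2×17.7³/12 = 1.211×10^4 mm⁴
I = 1.211×10^4 mm⁴ = 1.211×10^-8 m⁴
Effective length L_e = K·L = 2 × 2.31 = 4.620 m
P_cr = π²EI / L_e² = π² × 165×10⁹ × 1.211×10^-8 / 4.620² = 923.7 N
Factor of safety n = P_cr / P = 0.92372 / 0.308 = 3.00

n ≈ 3.00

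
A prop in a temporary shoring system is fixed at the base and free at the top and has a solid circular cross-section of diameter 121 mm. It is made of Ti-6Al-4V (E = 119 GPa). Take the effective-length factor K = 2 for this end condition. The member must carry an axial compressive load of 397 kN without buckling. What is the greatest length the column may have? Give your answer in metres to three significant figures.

I = πd⁴/64 = π×121⁴/64 = 1.052×10^7 mm⁴
I = 1.052×10^-5 m⁴
At the buckling limit P_cr = P = 3.970×10^5 N
From P_cr = π²EI/(K·L)²:  L = (1/K)·√(π²EI/P_cr) = (1/2)·√(π²×1.19×10^11×1.052×10^-5/3.970×10^5)
L = 2.79 m

L_max ≈ 2.79 m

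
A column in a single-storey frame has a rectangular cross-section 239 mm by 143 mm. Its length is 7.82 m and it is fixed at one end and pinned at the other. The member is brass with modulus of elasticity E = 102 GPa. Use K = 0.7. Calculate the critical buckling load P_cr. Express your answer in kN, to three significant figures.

P_cr ≈ 1960 kN

Buckling occurs about the weak axis: I_min = h·b³/12 with b = 143 mm (the shorter side).
I_min = 239×143³/12 = 5.824×10^7 mm⁴
I = 5.824×10^7 mm⁴ = 5.824×10^-5 m⁴
Effective length L_e = K·L = 0.7 × 7.82 = 5.474 m
P_cr = π²EI / L_e² = π² × 102×10⁹ × 5.824×10^-5 / 5.474² = 1.957×10^6 N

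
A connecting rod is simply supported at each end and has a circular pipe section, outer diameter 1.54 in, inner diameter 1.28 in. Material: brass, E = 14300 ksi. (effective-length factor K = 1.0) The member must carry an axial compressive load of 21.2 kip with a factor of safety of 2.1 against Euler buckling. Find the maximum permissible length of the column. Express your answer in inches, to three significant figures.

d_o = 1.54 in, d_i = 1.28 in
I = π(d_o⁴ − d_i⁴)/64 = π(1.54⁴ − 1.280⁴)/64 = 0.1443 in⁴
Required critical load P_cr = n·P = 2.1 × 21.2 = 44.52 kip = 4.452×10^4 lb
From P_cr = π²EI/(K·L)²:  L = (1/K)·√(π²EI/P_cr) = (1/1)·√(π²×1.43×10^7×0.1443/4.452×10^4)
L = 21.4 in

L_max ≈ 21.4 in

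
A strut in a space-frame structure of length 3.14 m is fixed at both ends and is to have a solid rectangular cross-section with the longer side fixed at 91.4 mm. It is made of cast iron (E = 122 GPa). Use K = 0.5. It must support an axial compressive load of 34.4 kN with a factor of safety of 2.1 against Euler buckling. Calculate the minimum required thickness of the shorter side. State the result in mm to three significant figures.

b ≈ 26.9 mm

Required P_cr = n·P = 2.1 × 34.4 = 72.24 kN
L_e = K·L = 0.5 × 3.14 = 1.570 m
Required I = P_cr·L_e²/(π²E) = 7.224×10^4 × 1.570² / (π² × 1.22×10^11) = 1.479×10^-7 m⁴
I_req = 1.479×10^5 mm⁴
Rectangle, weak axis: I_min = h·b³/12 with h = 91.4 mm fixed  ⇒  b = (12I/h)^(1/3) = 26.9 mm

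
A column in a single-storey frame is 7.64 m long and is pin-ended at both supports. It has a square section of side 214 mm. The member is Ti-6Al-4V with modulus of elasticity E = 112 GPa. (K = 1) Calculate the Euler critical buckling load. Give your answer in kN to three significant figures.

P_cr ≈ 3310 kN

I = a⁴/12 = 214⁴/12 = 1.748×10^8 mm⁴
I = 1.748×10^8 mm⁴ = 1.748×10^-4 m⁴
Effective length L_e = K·L = 1 × 7.64 = 7.640 m
P_cr = π²EI / L_e² = π² × 112×10⁹ × 1.748×10^-4 / 7.640² = 3.310×10^6 N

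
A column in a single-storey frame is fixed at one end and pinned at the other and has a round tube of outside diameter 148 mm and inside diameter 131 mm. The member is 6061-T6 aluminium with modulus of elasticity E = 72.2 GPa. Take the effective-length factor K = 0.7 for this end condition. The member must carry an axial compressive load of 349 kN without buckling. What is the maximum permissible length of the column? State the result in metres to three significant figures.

L_max ≈ 6.16 m

d_o = 148 mm, d_i = 131 mm
I = π(d_o⁴ − d_i⁴)/64 = π(148⁴ − 131.0⁴)/64 = 9.095×10^6 mm⁴
I = 9.095×10^-6 m⁴
At the buckling limit P_cr = P = 3.490×10^5 N
From P_cr = π²EI/(K·L)²:  L = (1/K)·√(π²EI/P_cr) = (1/0.7)·√(π²×7.22×10^10×9.095×10^-6/3.490×10^5)
L = 6.16 m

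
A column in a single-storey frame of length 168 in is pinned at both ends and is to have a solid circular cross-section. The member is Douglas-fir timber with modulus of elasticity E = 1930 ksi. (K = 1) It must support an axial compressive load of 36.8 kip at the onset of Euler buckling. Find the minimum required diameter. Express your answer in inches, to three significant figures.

L_e = K·L = 1 × 168 = 168.0 in
Required I = P_cr·L_e²/(π²E) = 3.680×10^4 × 168.0² / (π² × 1.93×10^6) = 54.53 in⁴
Solid circle: I = πd⁴/64  ⇒  d = (64I/π)^(1/4) = (64×54.53/π)^(1/4) = 5.77 in

d ≈ 5.77 in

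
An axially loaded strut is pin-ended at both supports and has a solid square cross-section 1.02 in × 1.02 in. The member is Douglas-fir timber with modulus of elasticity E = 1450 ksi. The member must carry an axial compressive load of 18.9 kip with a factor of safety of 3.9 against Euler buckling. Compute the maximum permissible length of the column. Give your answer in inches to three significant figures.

I = a⁴/12 = 1.02⁴/12 = 9.020×10^-2 in⁴
Required critical load P_cr = n·P = 3.9 × 18.9 = 73.71 kip = 7.371×10^4 lb
From P_cr = π²EI/(K·L)²:  L = (1/K)·√(π²EI/P_cr) = (1/1)·√(π²×1.45×10^6×9.020×10^-2/7.371×10^4)
L = 4.18 in

L_max ≈ 4.18 in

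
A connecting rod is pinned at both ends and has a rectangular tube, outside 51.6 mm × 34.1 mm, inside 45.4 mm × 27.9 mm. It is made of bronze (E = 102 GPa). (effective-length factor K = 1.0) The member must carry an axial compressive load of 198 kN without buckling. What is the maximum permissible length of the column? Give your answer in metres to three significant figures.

L_max ≈ 0.670 m

Weak-axis I_min = (h_o·b_o³ − h_i·b_i³)/12 with b_o = 34.1, b_i = 27.90 mm (shorter outer/inner sides).
I_min = (51.6×34.1³ − 45.40×27.90³)/12 = 8.834×10^4 mm⁴
I = 8.834×10^-8 m⁴
At the buckling limit P_cr = P = 1.980×10^5 N
From P_cr = π²EI/(K·L)²:  L = (1/K)·√(π²EI/P_cr) = (1/1)·√(π²×1.02×10^11×8.834×10^-8/1.980×10^5)
L = 0.670 m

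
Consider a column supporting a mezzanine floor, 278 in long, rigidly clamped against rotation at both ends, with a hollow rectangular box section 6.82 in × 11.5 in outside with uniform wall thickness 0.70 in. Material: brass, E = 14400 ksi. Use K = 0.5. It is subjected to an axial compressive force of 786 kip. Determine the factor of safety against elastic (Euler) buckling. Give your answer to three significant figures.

Inner dimensions: h_i = 11.5 − 2×0.70 = 10.10 in, b_i = 6.82 − 2×0.70 = 5.420 in
Weak-axis I_min = (h_o·b_o³ − h_i·b_i³)/12 with b_o = 6.82, b_i = 5.420 in (shorter outer/inner sides).
I_min = (11.5×6.82³ − 10.10×5.420³)/12 = 170.0 in⁴
Effective length L_e = K·L = 0.5 × 278 = 139.0 in
P_cr = π²EI / L_e² = π² × 14400×10³ × 170.0 / 139.0² = 1.250×10^6 lb
Factor of safety n = P_cr / P = 1250.4 / 786 = 1.59

n ≈ 1.59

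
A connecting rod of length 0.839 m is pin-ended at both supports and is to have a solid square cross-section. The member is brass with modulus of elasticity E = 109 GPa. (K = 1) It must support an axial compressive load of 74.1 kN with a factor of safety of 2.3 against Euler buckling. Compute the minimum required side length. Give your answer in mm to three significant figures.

a ≈ 34.0 mm

Required P_cr = n·P = 2.3 × 74.1 = 170.4 kN
L_e = K·L = 1 × 0.839 = 0.8390 m
Required I = P_cr·L_e²/(π²E) = 1.704×10^5 × 0.8390² / (π² × 1.09×10^11) = 1.115×10^-7 m⁴
I_req = 1.115×10^5 mm⁴
Solid square: I = a⁴/12  ⇒  a = (12I)^(1/4) = (12×1.115×10^5)^(1/4) = 34.0 mm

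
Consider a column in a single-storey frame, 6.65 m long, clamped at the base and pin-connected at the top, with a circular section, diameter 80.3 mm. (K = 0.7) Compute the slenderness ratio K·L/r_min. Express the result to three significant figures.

I = πd⁴/64 = π×80.3⁴/64 = 2.041×10^6 mm⁴
A = 5.064×10^3 mm²;  r_min = √(I/A) = √(2.041×10^6/5.064×10^3) = 20.08 mm
L_e = K·L = 0.7 × 6.65 m = 4.655 m = 4655.0 mm
λ = L_e / r_min = 4655.0 / 20.08 = 232

λ ≈ 232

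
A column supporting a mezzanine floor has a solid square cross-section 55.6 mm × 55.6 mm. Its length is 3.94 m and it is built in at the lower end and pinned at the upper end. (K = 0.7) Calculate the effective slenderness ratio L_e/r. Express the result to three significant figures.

For a square r = a/√12 = 55.6/√12 = 16.05 mm
L_e = K·L = 0.7 × 3.94 m = 2.758 m = 2758.0 mm
λ = L_e / r_min = 2758.0 / 16.05 = 172

λ ≈ 172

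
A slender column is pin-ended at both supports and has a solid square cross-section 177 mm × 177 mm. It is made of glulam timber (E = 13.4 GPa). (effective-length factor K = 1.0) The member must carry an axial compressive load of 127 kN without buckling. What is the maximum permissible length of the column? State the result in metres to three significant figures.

I = a⁴/12 = 177⁴/12 = 8.179×10^7 mm⁴
I = 8.179×10^-5 m⁴
At the buckling limit P_cr = P = 1.270×10^5 N
From P_cr = π²EI/(K·L)²:  L = (1/K)·√(π²EI/P_cr) = (1/1)·√(π²×1.34×10^10×8.179×10^-5/1.270×10^5)
L = 9.23 m

L_max ≈ 9.23 m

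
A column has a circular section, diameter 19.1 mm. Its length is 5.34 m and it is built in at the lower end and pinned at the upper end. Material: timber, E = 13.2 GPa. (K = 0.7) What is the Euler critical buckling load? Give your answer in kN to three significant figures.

I = πd⁴/64 = π×19.1⁴/64 = 6.533×10^3 mm⁴
I = 6.533×10^3 mm⁴ = 6.533×10^-9 m⁴
Effective length L_e = K·L = 0.7 × 5.34 = 3.738 m
P_cr = π²EI / L_e² = π² × 13.2×10⁹ × 6.533×10^-9 / 3.738² = 60.91 N

P_cr ≈ 0.0609 kN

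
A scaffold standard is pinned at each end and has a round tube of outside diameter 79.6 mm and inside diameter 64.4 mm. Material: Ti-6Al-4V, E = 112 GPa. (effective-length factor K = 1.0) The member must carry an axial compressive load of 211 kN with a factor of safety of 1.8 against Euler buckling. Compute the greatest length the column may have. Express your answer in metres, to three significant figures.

d_o = 79.6 mm, d_i = 64.4 mm
I = π(d_o⁴ − d_i⁴)/64 = π(79.6⁴ − 64.40⁴)/64 = 1.126×10^6 mm⁴
I = 1.126×10^-6 m⁴
Required critical load P_cr = n·P = 1.8 × 211 = 379.8 kN = 3.798×10^5 N
From P_cr = π²EI/(K·L)²:  L = (1/K)·√(π²EI/P_cr) = (1/1)·√(π²×1.12×10^11×1.126×10^-6/3.798×10^5)
L = 1.81 m

L_max ≈ 1.81 m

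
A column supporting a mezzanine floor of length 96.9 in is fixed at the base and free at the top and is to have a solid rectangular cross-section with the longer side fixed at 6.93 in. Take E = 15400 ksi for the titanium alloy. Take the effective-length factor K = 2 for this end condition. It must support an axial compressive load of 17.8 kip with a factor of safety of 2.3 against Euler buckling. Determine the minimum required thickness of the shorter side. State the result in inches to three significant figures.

Required P_cr = n·P = 2.3 × 17.8 = 40.94 kip
L_e = K·L = 2 × 96.9 = 193.8 in
Required I = P_cr·L_e²/(π²E) = 4.094×10^4 × 193.8² / (π² × 1.54×10^7) = 10.12 in⁴
Rectangle, weak axis: I_min = h·b³/12 with h = 6.93 in fixed  ⇒  b = (12I/h)^(1/3) = 2.60 in

b ≈ 2.60 in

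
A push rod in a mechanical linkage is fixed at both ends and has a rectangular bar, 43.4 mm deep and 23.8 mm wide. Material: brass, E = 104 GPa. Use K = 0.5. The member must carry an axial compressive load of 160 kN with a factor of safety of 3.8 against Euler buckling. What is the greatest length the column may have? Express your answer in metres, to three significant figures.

L_max ≈ 0.574 m

Buckling occurs about the weak axis: I_min = h·b³/12 with b = 23.8 mm (the shorter side).
I_min = 43.4×23.8³/12 = 4.876×10^4 mm⁴
I = 4.876×10^-8 m⁴
Required critical load P_cr = n·P = 3.8 × 160 = 608.0 kN = 6.080×10^5 N
From P_cr = π²EI/(K·L)²:  L = (1/K)·√(π²EI/P_cr) = (1/0.5)·√(π²×1.04×10^11×4.876×10^-8/6.080×10^5)
L = 0.574 m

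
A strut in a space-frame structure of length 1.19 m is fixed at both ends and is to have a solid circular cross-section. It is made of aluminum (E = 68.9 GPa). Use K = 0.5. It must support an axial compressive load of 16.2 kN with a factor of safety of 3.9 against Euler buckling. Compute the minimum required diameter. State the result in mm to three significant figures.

d ≈ 28.6 mm

Required P_cr = n·P = 3.9 × 16.2 = 63.18 kN
L_e = K·L = 0.5 × 1.19 = 0.5950 m
Required I = P_cr·L_e²/(π²E) = 6.318×10^4 × 0.5950² / (π² × 6.89×10^10) = 3.289×10^-8 m⁴
I_req = 3.289×10^4 mm⁴
Solid circle: I = πd⁴/64  ⇒  d = (64I/π)^(1/4) = (64×3.289×10^4/π)^(1/4) = 28.6 mm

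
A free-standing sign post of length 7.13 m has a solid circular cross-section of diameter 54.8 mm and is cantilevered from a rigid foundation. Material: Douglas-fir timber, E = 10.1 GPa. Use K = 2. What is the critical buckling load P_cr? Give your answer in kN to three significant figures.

P_cr ≈ 0.217 kN

I = πd⁴/64 = π×54.8⁴/64 = 4.427×10^5 mm⁴
I = 4.427×10^5 mm⁴ = 4.427×10^-7 m⁴
Effective length L_e = K·L = 2 × 7.13 = 14.26 m
P_cr = π²EI / L_e² = π² × 10.1×10⁹ × 4.427×10^-7 / 14.26² = 217.0 N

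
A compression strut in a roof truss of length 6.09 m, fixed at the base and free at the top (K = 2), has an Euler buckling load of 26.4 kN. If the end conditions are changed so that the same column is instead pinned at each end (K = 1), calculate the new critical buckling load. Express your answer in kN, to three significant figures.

P_cr ≈ 106 kN

P_cr ∝ 1/K², so P_cr,new = P_cr,old × (K_old/K_new)² = 26.4 × (2/1)²
= 26.4 × 4.000 = 106 kN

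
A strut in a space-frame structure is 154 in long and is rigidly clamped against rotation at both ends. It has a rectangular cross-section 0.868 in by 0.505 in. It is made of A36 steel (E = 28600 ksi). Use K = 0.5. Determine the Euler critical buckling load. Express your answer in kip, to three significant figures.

Buckling occurs about the weak axis: I_min = h·b³/12 with b = 0.505 in (the shorter side).
I_min = 0.868×0.505³/12 = 9.316×10^-3 in⁴
Effective length L_e = K·L = 0.5 × 154 = 77.00 in
P_cr = π²EI / L_e² = π² × 28600×10³ × 9.316×10^-3 / 77.00² = 443.5 lb

P_cr ≈ 0.444 kip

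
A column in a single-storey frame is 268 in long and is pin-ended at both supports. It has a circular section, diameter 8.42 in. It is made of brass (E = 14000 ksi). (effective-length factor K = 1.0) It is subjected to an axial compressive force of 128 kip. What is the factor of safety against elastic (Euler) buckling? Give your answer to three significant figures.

I = πd⁴/64 = π×8.42⁴/64 = 246.7 in⁴
Effective length L_e = K·L = 1 × 268 = 268.0 in
P_cr = π²EI / L_e² = π² × 14000×10³ × 246.7 / 268.0² = 4.747×10^5 lb
Factor of safety n = P_cr / P = 474.65 / 128 = 3.71

n ≈ 3.71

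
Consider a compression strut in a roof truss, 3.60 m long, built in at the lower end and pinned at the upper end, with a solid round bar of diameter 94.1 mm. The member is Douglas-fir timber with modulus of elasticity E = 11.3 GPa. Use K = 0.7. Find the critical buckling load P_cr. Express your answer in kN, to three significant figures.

I = πd⁴/64 = π×94.1⁴/64 = 3.849×10^6 mm⁴
I = 3.849×10^6 mm⁴ = 3.849×10^-6 m⁴
Effective length L_e = K·L = 0.7 × 3.60 = 2.520 m
P_cr = π²EI / L_e² = π² × 11.3×10⁹ × 3.849×10^-6 / 2.520² = 6.759×10^4 N

P_cr ≈ 67.6 kN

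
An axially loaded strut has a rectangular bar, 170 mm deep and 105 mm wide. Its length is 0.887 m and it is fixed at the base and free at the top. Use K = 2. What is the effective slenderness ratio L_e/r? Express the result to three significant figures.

For a rectangle r_min = b/√12 = 105/√12 = 30.31 mm
L_e = K·L = 2 × 0.887 m = 1.774 m = 1774.0 mm
λ = L_e / r_min = 1774.0 / 30.31 = 58.5

λ ≈ 58.5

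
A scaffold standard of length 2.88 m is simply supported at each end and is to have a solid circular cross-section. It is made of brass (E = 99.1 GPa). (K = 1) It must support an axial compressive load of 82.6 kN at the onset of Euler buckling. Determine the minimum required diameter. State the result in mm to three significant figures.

L_e = K·L = 1 × 2.88 = 2.880 m
Required I = P_cr·L_e²/(π²E) = 8.260×10^4 × 2.880² / (π² × 9.91×10^10) = 7.005×10^-7 m⁴
I_req = 7.005×10^5 mm⁴
Solid circle: I = πd⁴/64  ⇒  d = (64I/π)^(1/4) = (64×7.005×10^5/π)^(1/4) = 61.5 mm

d ≈ 61.5 mm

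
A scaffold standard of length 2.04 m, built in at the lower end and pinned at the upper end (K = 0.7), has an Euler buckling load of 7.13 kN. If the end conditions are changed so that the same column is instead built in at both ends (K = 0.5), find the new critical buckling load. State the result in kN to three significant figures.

P_cr ∝ 1/K², so P_cr,new = P_cr,old × (K_old/K_new)² = 7.13 × (0.7/0.5)²
= 7.13 × 1.960 = 14.0 kN

P_cr ≈ 14.0 kN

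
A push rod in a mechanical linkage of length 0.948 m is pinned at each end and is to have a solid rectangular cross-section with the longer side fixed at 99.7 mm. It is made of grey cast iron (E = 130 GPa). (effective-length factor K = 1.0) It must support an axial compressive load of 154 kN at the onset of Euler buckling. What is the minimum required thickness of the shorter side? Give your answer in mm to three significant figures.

b ≈ 23.5 mm

L_e = K·L = 1 × 0.948 = 0.9480 m
Required I = P_cr·L_e²/(π²E) = 1.540×10^5 × 0.9480² / (π² × 1.30×10^11) = 1.079×10^-7 m⁴
I_req = 1.079×10^5 mm⁴
Rectangle, weak axis: I_min = h·b³/12 with h = 99.7 mm fixed  ⇒  b = (12I/h)^(1/3) = 23.5 mm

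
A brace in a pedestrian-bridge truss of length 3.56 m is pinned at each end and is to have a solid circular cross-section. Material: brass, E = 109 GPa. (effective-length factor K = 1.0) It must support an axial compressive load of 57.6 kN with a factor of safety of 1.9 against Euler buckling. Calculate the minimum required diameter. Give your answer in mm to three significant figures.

d ≈ 71.6 mm

Required P_cr = n·P = 1.9 × 57.6 = 109.4 kN
L_e = K·L = 1 × 3.56 = 3.560 m
Required I = P_cr·L_e²/(π²E) = 1.094×10^5 × 3.560² / (π² × 1.09×10^11) = 1.289×10^-6 m⁴
I_req = 1.289×10^6 mm⁴
Solid circle: I = πd⁴/64  ⇒  d = (64I/π)^(1/4) = (64×1.289×10^6/π)^(1/4) = 71.6 mm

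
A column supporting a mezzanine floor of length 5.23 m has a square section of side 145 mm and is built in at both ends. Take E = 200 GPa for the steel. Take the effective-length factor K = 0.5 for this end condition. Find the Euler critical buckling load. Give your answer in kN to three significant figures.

P_cr ≈ 10600 kN

I = a⁴/12 = 145⁴/12 = 3.684×10^7 mm⁴
I = 3.684×10^7 mm⁴ = 3.684×10^-5 m⁴
Effective length L_e = K·L = 0.5 × 5.23 = 2.615 m
P_cr = π²EI / L_e² = π² × 200×10⁹ × 3.684×10^-5 / 2.615² = 1.063×10^7 N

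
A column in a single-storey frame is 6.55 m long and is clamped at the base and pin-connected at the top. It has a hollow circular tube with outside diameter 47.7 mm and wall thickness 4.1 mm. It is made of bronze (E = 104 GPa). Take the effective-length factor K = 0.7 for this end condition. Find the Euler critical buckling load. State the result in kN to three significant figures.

Inner diameter d_i = 47.7 − 2×4.1 = 39.50 mm
I = π(d_o⁴ − d_i⁴)/64 = π(47.7⁴ − 39.50⁴)/64 = 1.346×10^5 mm⁴
I = 1.346×10^5 mm⁴ = 1.346×10^-7 m⁴
Effective length L_e = K·L = 0.7 × 6.55 = 4.585 m
P_cr = π²EI / L_e² = π² × 104×10⁹ × 1.346×10^-7 / 4.585² = 6.573×10^3 N

P_cr ≈ 6.57 kN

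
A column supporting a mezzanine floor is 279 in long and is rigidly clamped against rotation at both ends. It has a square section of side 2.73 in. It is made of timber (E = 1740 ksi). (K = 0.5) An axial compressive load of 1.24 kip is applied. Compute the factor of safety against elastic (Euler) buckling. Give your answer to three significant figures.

I = a⁴/12 = 2.73⁴/12 = 4.629 in⁴
Effective length L_e = K·L = 0.5 × 279 = 139.5 in
P_cr = π²EI / L_e² = π² × 1740×10³ × 4.629 / 139.5² = 4.085×10^3 lb
Factor of safety n = P_cr / P = 4.0848 / 1.24 = 3.29

n ≈ 3.29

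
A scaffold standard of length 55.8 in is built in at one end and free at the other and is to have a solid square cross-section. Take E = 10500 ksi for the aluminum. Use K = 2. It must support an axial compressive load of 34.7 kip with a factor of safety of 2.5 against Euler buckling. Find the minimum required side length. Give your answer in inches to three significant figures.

Required P_cr = n·P = 2.5 × 34.7 = 86.75 kip
L_e = K·L = 2 × 55.8 = 111.6 in
Required I = P_cr·L_e²/(π²E) = 8.675×10^4 × 111.6² / (π² × 1.05×10^7) = 10.43 in⁴
Solid square: I = a⁴/12  ⇒  a = (12I)^(1/4) = (12×10.43)^(1/4) = 3.34 in

a ≈ 3.34 in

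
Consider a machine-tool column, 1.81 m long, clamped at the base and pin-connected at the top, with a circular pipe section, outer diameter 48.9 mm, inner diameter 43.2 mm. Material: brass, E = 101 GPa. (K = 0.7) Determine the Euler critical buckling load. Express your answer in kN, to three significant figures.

P_cr ≈ 68.1 kN

d_o = 48.9 mm, d_i = 43.2 mm
I = π(d_o⁴ − d_i⁴)/64 = π(48.9⁴ − 43.20⁴)/64 = 1.097×10^5 mm⁴
I = 1.097×10^5 mm⁴ = 1.097×10^-7 m⁴
Effective length L_e = K·L = 0.7 × 1.81 = 1.267 m
P_cr = π²EI / L_e² = π² × 101×10⁹ × 1.097×10^-7 / 1.267² = 6.813×10^4 N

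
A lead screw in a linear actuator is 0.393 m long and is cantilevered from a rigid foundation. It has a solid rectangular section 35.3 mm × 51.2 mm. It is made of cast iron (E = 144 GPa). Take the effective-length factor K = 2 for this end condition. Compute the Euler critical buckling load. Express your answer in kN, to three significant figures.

P_cr ≈ 432 kN

Buckling occurs about the weak axis: I_min = h·b³/12 with b = 35.3 mm (the shorter side).
I_min = 51.2×35.3³/12 = 1.877×10^5 mm⁴
I = 1.877×10^5 mm⁴ = 1.877×10^-7 m⁴
Effective length L_e = K·L = 2 × 0.393 = 0.7860 m
P_cr = π²EI / L_e² = π² × 144×10⁹ × 1.877×10^-7 / 0.7860² = 4.317×10^5 N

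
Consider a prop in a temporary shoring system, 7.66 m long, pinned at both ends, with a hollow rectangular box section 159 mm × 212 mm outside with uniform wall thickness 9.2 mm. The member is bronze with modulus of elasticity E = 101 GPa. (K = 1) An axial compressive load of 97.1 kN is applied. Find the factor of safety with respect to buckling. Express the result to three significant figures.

Inner dimensions: h_i = 212 − 2×9.2 = 193.6 mm, b_i = 159 − 2×9.2 = 140.6 mm
Weak-axis I_min = (h_o·b_o³ − h_i·b_i³)/12 with b_o = 159, b_i = 140.6 mm (shorter outer/inner sides).
I_min = (212×159³ − 193.6×140.6³)/12 = 2.617×10^7 mm⁴
I = 2.617×10^7 mm⁴ = 2.617×10^-5 m⁴
Effective length L_e = K·L = 1 × 7.66 = 7.660 m
P_cr = π²EI / L_e² = π² × 101×10⁹ × 2.617×10^-5 / 7.660² = 4.446×10^5 N
Factor of safety n = P_cr / P = 444.65 / 97.1 = 4.58

n ≈ 4.58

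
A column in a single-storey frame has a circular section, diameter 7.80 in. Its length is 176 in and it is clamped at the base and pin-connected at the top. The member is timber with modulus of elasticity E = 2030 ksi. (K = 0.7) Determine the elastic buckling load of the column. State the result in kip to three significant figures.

P_cr ≈ 240 kip

I = πd⁴/64 = π×7.80⁴/64 = 181.7 in⁴
Effective length L_e = K·L = 0.7 × 176 = 123.2 in
P_cr = π²EI / L_e² = π² × 2030×10³ × 181.7 / 123.2² = 2.398×10^5 lb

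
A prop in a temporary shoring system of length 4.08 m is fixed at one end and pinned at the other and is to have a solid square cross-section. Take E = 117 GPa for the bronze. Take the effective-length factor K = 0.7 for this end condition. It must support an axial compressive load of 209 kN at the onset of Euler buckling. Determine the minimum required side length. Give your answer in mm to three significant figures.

a ≈ 64.9 mm

L_e = K·L = 0.7 × 4.08 = 2.856 m
Required I = P_cr·L_e²/(π²E) = 2.090×10^5 × 2.856² / (π² × 1.17×10^11) = 1.476×10^-6 m⁴
I_req = 1.476×10^6 mm⁴
Solid square: I = a⁴/12  ⇒  a = (12I)^(1/4) = (12×1.476×10^6)^(1/4) = 64.9 mm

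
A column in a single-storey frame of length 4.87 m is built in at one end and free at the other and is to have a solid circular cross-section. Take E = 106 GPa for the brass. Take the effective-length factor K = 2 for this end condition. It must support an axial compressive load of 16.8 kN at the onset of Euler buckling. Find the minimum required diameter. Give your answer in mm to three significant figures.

d ≈ 74.6 mm

L_e = K·L = 2 × 4.87 = 9.740 m
Required I = P_cr·L_e²/(π²E) = 1.680×10^4 × 9.740² / (π² × 1.06×10^11) = 1.523×10^-6 m⁴
I_req = 1.523×10^6 mm⁴
Solid circle: I = πd⁴/64  ⇒  d = (64I/π)^(1/4) = (64×1.523×10^6/π)^(1/4) = 74.6 mm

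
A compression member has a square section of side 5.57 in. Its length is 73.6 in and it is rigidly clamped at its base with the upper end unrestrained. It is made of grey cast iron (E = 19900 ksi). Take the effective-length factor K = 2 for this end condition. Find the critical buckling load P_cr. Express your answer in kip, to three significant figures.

I = a⁴/12 = 5.57⁴/12 = 80.21 in⁴
Effective length L_e = K·L = 2 × 73.6 = 147.2 in
P_cr = π²EI / L_e² = π² × 19900×10³ × 80.21 / 147.2² = 7.271×10^5 lb

P_cr ≈ 727 kip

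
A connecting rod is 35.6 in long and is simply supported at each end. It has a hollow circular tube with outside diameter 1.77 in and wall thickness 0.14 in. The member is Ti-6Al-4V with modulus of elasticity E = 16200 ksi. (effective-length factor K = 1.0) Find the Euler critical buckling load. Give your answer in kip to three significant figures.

P_cr ≈ 30.3 kip

Inner diameter d_i = 1.77 − 2×0.14 = 1.490 in
I = π(d_o⁴ − d_i⁴)/64 = π(1.77⁴ − 1.490⁴)/64 = 0.2399 in⁴
Effective length L_e = K·L = 1 × 35.6 = 35.60 in
P_cr = π²EI / L_e² = π² × 16200×10³ × 0.2399 / 35.60² = 3.026×10^4 lb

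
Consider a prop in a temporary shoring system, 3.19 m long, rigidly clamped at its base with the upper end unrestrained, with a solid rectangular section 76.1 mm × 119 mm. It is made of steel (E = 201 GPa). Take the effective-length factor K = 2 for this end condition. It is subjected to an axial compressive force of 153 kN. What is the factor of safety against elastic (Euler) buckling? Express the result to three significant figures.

Buckling occurs about the weak axis: I_min = h·b³/12 with b = 76.1 mm (the shorter side).
I_min = 119×76.1³/12 = 4.370×10^6 mm⁴
I = 4.370×10^6 mm⁴ = 4.370×10^-6 m⁴
Effective length L_e = K·L = 2 × 3.19 = 6.380 m
P_cr = π²EI / L_e² = π² × 201×10⁹ × 4.370×10^-6 / 6.380² = 2.130×10^5 N
Factor of safety n = P_cr / P = 213.00 / 153 = 1.39

n ≈ 1.39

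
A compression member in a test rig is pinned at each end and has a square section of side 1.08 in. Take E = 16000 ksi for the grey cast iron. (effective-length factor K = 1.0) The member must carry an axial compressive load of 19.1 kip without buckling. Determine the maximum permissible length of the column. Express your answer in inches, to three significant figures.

I = a⁴/12 = 1.08⁴/12 = 0.1134 in⁴
At the buckling limit P_cr = P = 1.910×10^4 lb
From P_cr = π²EI/(K·L)²:  L = (1/K)·√(π²EI/P_cr) = (1/1)·√(π²×1.60×10^7×0.1134/1.910×10^4)
L = 30.6 in

L_max ≈ 30.6 in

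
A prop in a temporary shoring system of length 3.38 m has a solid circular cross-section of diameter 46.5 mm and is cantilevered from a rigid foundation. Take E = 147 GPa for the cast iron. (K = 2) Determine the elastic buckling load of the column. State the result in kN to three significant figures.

I = πd⁴/64 = π×46.5⁴/64 = 2.295×10^5 mm⁴
I = 2.295×10^5 mm⁴ = 2.295×10^-7 m⁴
Effective length L_e = K·L = 2 × 3.38 = 6.760 m
P_cr = π²EI / L_e² = π² × 147×10⁹ × 2.295×10^-7 / 6.760² = 7.286×10^3 N

P_cr ≈ 7.29 kN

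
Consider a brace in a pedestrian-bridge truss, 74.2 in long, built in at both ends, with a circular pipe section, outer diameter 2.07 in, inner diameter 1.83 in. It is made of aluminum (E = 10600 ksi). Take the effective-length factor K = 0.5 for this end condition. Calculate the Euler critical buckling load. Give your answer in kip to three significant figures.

P_cr ≈ 26.7 kip

d_o = 2.07 in, d_i = 1.83 in
I = π(d_o⁴ − d_i⁴)/64 = π(2.07⁴ − 1.830⁴)/64 = 0.3507 in⁴
Effective length L_e = K·L = 0.5 × 74.2 = 37.10 in
P_cr = π²EI / L_e² = π² × 10600×10³ × 0.3507 / 37.10² = 2.666×10^4 lb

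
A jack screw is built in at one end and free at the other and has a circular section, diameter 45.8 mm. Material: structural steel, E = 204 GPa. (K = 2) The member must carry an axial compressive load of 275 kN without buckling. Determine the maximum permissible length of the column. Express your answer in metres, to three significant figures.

I = πd⁴/64 = π×45.8⁴/64 = 2.160×10^5 mm⁴
I = 2.160×10^-7 m⁴
At the buckling limit P_cr = P = 2.750×10^5 N
From P_cr = π²EI/(K·L)²:  L = (1/K)·√(π²EI/P_cr) = (1/2)·√(π²×2.04×10^11×2.160×10^-7/2.750×10^5)
L = 0.629 m

L_max ≈ 0.629 m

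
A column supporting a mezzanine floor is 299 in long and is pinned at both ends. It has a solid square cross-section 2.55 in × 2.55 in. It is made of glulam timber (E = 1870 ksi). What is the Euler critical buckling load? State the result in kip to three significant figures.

I = a⁴/12 = 2.55⁴/12 = 3.524 in⁴
Effective length L_e = K·L = 1 × 299 = 299.0 in
P_cr = π²EI / L_e² = π² × 1870×10³ × 3.524 / 299.0² = 727.4 lb

P_cr ≈ 0.727 kip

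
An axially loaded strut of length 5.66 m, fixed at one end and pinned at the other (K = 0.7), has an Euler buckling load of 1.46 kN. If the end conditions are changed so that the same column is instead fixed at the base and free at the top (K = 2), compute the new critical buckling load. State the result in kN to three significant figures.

P_cr ≈ 0.179 kN

P_cr ∝ 1/K², so P_cr,new = P_cr,old × (K_old/K_new)² = 1.46 × (0.7/2)²
= 1.46 × 0.1225 = 0.179 kN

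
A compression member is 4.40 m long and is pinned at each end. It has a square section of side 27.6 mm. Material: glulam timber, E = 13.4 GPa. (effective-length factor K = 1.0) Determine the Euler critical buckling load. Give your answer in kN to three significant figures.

I = a⁴/12 = 27.6⁴/12 = 4.836×10^4 mm⁴
I = 4.836×10^4 mm⁴ = 4.836×10^-8 m⁴
Effective length L_e = K·L = 1 × 4.40 = 4.400 m
P_cr = π²EI / L_e² = π² × 13.4×10⁹ × 4.836×10^-8 / 4.400² = 330.3 N

P_cr ≈ 0.330 kN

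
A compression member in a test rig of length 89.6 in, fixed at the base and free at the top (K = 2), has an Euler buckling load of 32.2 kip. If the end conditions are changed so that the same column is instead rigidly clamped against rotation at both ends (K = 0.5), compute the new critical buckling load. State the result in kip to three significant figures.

P_cr ∝ 1/K², so P_cr,new = P_cr,old × (K_old/K_new)² = 32.2 × (2/0.5)²
= 32.2 × 16.00 = 515 kip

P_cr ≈ 515 kip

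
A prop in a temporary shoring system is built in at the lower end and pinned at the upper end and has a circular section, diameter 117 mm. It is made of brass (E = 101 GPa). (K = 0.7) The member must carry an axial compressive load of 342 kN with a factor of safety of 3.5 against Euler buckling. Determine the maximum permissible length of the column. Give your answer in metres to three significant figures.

L_max ≈ 3.95 m

I = πd⁴/64 = π×117⁴/64 = 9.198×10^6 mm⁴
I = 9.198×10^-6 m⁴
Required critical load P_cr = n·P = 3.5 × 342 = 1197 kN = 1.197×10^6 N
From P_cr = π²EI/(K·L)²:  L = (1/K)·√(π²EI/P_cr) = (1/0.7)·√(π²×1.01×10^11×9.198×10^-6/1.197×10^6)
L = 3.95 m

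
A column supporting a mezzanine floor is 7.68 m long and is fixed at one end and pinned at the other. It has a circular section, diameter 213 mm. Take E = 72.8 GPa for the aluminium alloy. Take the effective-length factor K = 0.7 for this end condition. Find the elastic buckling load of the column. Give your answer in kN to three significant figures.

P_cr ≈ 2510 kN

I = πd⁴/64 = π×213⁴/64 = 1.010×10^8 mm⁴
I = 1.010×10^8 mm⁴ = 1.010×10^-4 m⁴
Effective length L_e = K·L = 0.7 × 7.68 = 5.376 m
P_cr = π²EI / L_e² = π² × 72.8×10⁹ × 1.010×10^-4 / 5.376² = 2.512×10^6 N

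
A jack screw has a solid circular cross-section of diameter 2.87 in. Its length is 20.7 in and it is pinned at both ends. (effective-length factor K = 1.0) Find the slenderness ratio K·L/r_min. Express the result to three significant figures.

I = πd⁴/64 = π×2.87⁴/64 = 3.330 in⁴
A = 6.469 in²;  r_min = √(I/A) = √(3.330/6.469) = 0.7175 in
L_e = K·L = 1 × 20.7 = 20.70 in
λ = L_e / r_min = 20.700 / 0.7175 = 28.9

λ ≈ 28.9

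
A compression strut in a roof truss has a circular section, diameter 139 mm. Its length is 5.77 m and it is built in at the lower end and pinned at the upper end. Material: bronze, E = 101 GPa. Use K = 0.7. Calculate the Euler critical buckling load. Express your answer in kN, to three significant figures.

I = πd⁴/64 = π×139⁴/64 = 1.832×10^7 mm⁴
I = 1.832×10^7 mm⁴ = 1.832×10^-5 m⁴
Effective length L_e = K·L = 0.7 × 5.77 = 4.039 m
P_cr = π²EI / L_e² = π² × 101×10⁹ × 1.832×10^-5 / 4.039² = 1.120×10^6 N

P_cr ≈ 1120 kN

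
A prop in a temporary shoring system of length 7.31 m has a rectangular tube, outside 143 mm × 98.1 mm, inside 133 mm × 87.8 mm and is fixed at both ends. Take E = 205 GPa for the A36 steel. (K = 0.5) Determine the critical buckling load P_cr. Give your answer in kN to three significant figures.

Weak-axis I_min = (h_o·b_o³ − h_i·b_i³)/12 with b_o = 98.1, b_i = 87.80 mm (shorter outer/inner sides).
I_min = (143×98.1³ − 133.0×87.80³)/12 = 3.749×10^6 mm⁴
I = 3.749×10^6 mm⁴ = 3.749×10^-6 m⁴
Effective length L_e = K·L = 0.5 × 7.31 = 3.655 m
P_cr = π²EI / L_e² = π² × 205×10⁹ × 3.749×10^-6 / 3.655² = 5.677×10^5 N

P_cr ≈ 568 kN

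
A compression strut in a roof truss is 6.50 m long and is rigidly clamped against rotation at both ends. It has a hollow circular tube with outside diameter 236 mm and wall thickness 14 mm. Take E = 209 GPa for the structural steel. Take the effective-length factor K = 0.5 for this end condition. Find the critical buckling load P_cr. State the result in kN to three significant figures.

P_cr ≈ 11800 kN

Inner diameter d_i = 236 − 2×14 = 208.0 mm
I = π(d_o⁴ − d_i⁴)/64 = π(236⁴ − 208.0⁴)/64 = 6.039×10^7 mm⁴
I = 6.039×10^7 mm⁴ = 6.039×10^-5 m⁴
Effective length L_e = K·L = 0.5 × 6.50 = 3.250 m
P_cr = π²EI / L_e² = π² × 209×10⁹ × 6.039×10^-5 / 3.250² = 1.179×10^7 N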